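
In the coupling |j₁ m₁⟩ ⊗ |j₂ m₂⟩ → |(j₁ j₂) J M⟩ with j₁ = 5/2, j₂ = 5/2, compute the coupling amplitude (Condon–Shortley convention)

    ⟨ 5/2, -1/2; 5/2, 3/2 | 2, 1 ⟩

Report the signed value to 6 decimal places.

+0.377964  (= +√(1/7))

triangle: 3!×2!×2!/8! = 24/40320
(j±m)!: 2!×3!×4!×1!×3!×1! = 1728
prefactor² = (2J+1)×Δ×N² = 36/7
  k=2: +1/(2!×1!×1!×2!×1!×0!) = 1/4
  k=3: −1/(3!×0!×0!×1!×2!×1!) = -1/12
Σ = 1/6  ⇒  CG² = 36/7×1/6² = 1/7
CG = +√(1/7) = +0.377964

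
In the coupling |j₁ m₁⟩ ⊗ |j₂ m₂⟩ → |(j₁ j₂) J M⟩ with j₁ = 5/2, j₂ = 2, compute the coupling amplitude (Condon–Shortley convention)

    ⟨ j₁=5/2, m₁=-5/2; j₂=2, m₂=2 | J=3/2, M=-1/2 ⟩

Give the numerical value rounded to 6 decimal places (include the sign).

−√(8/21) = -0.617213

√[4·3!2!1!/7! · 0!5!4!0!1!2!] = √(384/7)
  +(−1)^3/∏(3,0,2,1,0,0)! = -1/12  (running -1/12)
⟨..|..⟩ = √(384/7)·(-1/12) = -0.617213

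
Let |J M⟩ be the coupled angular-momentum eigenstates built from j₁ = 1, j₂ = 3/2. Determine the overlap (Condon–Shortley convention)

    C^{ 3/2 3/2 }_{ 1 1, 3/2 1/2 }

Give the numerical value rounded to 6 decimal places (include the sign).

√[4·1!1!2!/5! · 2!0!2!1!3!0!] = √(8/5)
  +(−1)^0/∏(0,1,0,2,1,0)! = 1/2  (running 1/2)
⟨..|..⟩ = √(8/5)·(1/2) = +0.632456

+√(2/5) ≈ +0.632456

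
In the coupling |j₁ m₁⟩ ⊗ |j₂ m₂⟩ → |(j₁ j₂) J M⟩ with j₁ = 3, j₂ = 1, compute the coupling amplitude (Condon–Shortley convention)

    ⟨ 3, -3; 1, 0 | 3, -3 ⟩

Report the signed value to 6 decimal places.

triangle: 1!*5!*1!/8! = 120/40320
(j±m)!: 0!*6!*1!*1!*0!*6! = 518400
prefactor² = (2J+1)*Δ*N² = 10800
  k=1: −1/(1!*0!*5!*0!*0!*1!) = -1/120
Σ = -1/120  ⇒  CG² = 10800*(-1/120)² = 3/4
CG = −√(3/4) = -0.866025

−√(3/4) ≈ -0.866025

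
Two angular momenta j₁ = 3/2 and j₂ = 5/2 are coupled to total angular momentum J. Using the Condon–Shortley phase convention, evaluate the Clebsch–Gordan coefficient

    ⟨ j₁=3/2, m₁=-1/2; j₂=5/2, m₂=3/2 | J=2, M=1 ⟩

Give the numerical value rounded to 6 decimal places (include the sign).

+√(1/42) ≈ +0.154303

√[5·2!1!3!/7! · 1!2!4!1!3!1!] = √(24/7)
  +(−1)^1/∏(1,1,1,3,0,0)! = -1/6  (running -1/6)
  +(−1)^2/∏(2,0,0,2,1,1)! = 1/4  (running 1/12)
⟨..|..⟩ = √(24/7)·(1/12) = +0.154303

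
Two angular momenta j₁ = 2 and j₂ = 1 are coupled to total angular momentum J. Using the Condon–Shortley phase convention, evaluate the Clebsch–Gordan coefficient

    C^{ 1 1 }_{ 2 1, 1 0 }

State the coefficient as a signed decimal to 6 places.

j₁+j₂−J=2  J+j₁−j₂=2  J−j₁+j₂=0  j₁+j₂+J+1=5
(j₁±m₁, j₂±m₂, J±M) = (3,1,1,1,2,0)
P² = 6/5
sum k=1..1:
  [1] −1/2 = -1/2
S = -1/2
C² = P²·S² = 3/10 ; C = -0.547723

−√(3/10) = -0.547723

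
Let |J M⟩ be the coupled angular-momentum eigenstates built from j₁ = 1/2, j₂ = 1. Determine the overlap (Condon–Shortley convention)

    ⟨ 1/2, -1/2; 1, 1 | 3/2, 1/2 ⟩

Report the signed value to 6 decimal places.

j₁+j₂−J=0  J+j₁−j₂=1  J−j₁+j₂=2  j₁+j₂+J+1=4
(j₁±m₁, j₂±m₂, J±M) = (0,1,2,0,2,1)
P² = 4/3
sum k=0..0:
  [0] +1/2 = 1/2
S = 1/2
C² = P²·S² = 1/3 ; C = +0.577350

+√(1/3) = +0.577350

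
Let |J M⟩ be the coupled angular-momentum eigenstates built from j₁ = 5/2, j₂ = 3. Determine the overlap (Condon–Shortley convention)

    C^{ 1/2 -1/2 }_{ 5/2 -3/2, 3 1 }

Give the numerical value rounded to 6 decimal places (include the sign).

+√(2/21) = +0.308607

triangle: 5!·0!·1!/7! = 120/5040
(j±m)!: 1!·4!·4!·2!·0!·1! = 1152
prefactor² = (2J+1)·Δ·N² = 384/7
  k=4: +1/(4!·1!·0!·0!·0!·1!) = 1/24
Σ = 1/24  ⇒  CG² = 384/7·1/24² = 2/21
CG = +√(2/21) = +0.308607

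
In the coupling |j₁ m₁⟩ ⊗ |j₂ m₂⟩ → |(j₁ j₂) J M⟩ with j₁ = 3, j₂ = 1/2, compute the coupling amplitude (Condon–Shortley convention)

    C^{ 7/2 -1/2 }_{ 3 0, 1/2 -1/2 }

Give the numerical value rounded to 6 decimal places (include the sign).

√[8·0!6!1!/8! · 3!3!0!1!3!4!] = √(5184/7)
  +(−1)^0/∏(0,0,3,0,3,1)! = 1/36  (running 1/36)
⟨..|..⟩ = √(5184/7)·(1/36) = +0.755929

+0.755929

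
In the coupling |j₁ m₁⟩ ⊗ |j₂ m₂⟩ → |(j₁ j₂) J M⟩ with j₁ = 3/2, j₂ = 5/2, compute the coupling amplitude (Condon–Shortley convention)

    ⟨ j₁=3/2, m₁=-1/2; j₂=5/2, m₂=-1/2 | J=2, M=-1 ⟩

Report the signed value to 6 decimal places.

j₁+j₂−J=2  J+j₁−j₂=1  J−j₁+j₂=3  j₁+j₂+J+1=7
(j₁±m₁, j₂±m₂, J±M) = (1,2,2,3,1,3)
P² = 12/7
sum k=1..2:
  [1] −1/2 = -1/2
  [2] +1/12 = 1/12
S = -5/12
C² = P²·S² = 25/84 ; C = -0.545545

-0.545545  (= −√(25/84))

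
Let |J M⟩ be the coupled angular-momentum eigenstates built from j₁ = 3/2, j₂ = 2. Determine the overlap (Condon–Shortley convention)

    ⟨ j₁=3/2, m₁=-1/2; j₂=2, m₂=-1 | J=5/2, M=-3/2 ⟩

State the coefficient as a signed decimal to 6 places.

√[6·1!2!3!/7! · 1!2!1!3!1!4!] = √(144/35)
  +(−1)^0/∏(0,1,2,1,0,2)! = 1/4  (running 1/4)
  +(−1)^1/∏(1,0,1,0,1,3)! = -1/6  (running 1/12)
⟨..|..⟩ = √(144/35)·(1/12) = +0.169031

+√(1/35) ≈ +0.169031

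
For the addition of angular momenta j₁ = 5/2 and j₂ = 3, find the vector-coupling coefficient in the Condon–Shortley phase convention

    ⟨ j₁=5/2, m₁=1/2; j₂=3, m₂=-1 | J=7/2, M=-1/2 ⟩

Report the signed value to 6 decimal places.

√[8·2!3!4!/10! · 3!2!2!4!3!4!] = √(9216/175)
  +(−1)^0/∏(0,2,2,2,1,2)! = 1/16  (running 1/16)
  +(−1)^1/∏(1,1,1,1,2,3)! = -1/12  (running -1/48)
  +(−1)^2/∏(2,0,0,0,3,4)! = 1/288  (running -5/288)
⟨..|..⟩ = √(9216/175)·(-5/288) = -0.125988

-0.125988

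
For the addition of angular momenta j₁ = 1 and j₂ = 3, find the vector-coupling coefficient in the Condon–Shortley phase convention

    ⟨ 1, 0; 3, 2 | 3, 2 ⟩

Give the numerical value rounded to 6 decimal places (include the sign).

-0.577350  (= −√(1/3))

j₁+j₂−J=1  J+j₁−j₂=1  J−j₁+j₂=5  j₁+j₂+J+1=8
(j₁±m₁, j₂±m₂, J±M) = (1,1,5,1,5,1)
P² = 300
sum k=0..1:
  [0] +1/120 = 1/120
  [1] −1/24 = -1/24
S = -1/30
C² = P²·S² = 1/3 ; C = -0.577350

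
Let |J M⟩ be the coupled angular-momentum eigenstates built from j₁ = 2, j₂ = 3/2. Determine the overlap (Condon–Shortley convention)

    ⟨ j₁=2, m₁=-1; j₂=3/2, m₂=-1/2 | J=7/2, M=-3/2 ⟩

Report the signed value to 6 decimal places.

j₁+j₂−J=0  J+j₁−j₂=4  J−j₁+j₂=3  j₁+j₂+J+1=8
(j₁±m₁, j₂±m₂, J±M) = (1,3,1,2,2,5)
P² = 576/7
sum k=0..0:
  [0] +1/12 = 1/12
S = 1/12
C² = P²·S² = 4/7 ; C = +0.755929

+0.755929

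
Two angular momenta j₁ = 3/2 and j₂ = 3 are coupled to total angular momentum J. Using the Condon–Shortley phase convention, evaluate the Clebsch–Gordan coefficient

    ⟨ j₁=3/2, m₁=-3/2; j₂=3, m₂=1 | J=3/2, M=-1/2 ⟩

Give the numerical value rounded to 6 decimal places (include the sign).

-0.338062

triangle: 3!*0!*3!/7! = 36/5040
(j±m)!: 0!*3!*4!*2!*1!*2! = 576
prefactor² = (2J+1)*Δ*N² = 576/35
  k=3: −1/(3!*0!*0!*1!*0!*2!) = -1/12
Σ = -1/12  ⇒  CG² = 576/35*(-1/12)² = 4/35
CG = −√(4/35) = -0.338062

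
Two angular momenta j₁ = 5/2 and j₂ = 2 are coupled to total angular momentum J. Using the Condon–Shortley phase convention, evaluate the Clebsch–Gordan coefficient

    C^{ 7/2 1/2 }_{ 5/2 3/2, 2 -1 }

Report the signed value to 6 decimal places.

j₁+j₂−J=1  J+j₁−j₂=4  J−j₁+j₂=3  j₁+j₂+J+1=9
(j₁±m₁, j₂±m₂, J±M) = (4,1,1,3,4,3)
P² = 2304/35
sum k=0..1:
  [0] +1/12 = 1/12
  [1] −1/144 = -1/144
S = 11/144
C² = P²·S² = 121/315 ; C = +0.619780

+√(121/315) ≈ +0.619780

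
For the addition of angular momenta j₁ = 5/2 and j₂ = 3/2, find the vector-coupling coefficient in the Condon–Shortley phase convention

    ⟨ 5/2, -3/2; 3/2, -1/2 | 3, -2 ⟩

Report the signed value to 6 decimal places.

-0.288675  (= −√(1/12))

triangle: 1!·4!·2!/8! = 48/40320
(j±m)!: 1!·4!·1!·2!·1!·5! = 5760
prefactor² = (2J+1)·Δ·N² = 48
  k=0: +1/(0!·1!·4!·1!·0!·1!) = 1/24
  k=1: −1/(1!·0!·3!·0!·1!·2!) = -1/12
Σ = -1/24  ⇒  CG² = 48·(-1/24)² = 1/12
CG = −√(1/12) = -0.288675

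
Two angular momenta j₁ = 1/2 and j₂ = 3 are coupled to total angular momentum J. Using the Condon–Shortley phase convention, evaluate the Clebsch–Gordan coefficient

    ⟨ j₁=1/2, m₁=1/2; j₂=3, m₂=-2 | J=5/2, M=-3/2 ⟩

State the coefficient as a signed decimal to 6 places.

triangle: 1!*0!*5!/7! = 120/5040
(j±m)!: 1!*0!*1!*5!*1!*4! = 2880
prefactor² = (2J+1)*Δ*N² = 2880/7
  k=0: +1/(0!*1!*0!*1!*0!*4!) = 1/24
Σ = 1/24  ⇒  CG² = 2880/7*1/24² = 5/7
CG = +√(5/7) = +0.845154

+√(5/7) ≈ +0.845154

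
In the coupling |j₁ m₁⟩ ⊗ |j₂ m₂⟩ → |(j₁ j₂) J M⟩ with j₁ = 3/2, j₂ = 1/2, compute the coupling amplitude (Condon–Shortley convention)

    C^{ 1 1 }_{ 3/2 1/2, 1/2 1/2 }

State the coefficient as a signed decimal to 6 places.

√[3·1!2!0!/4! · 2!1!1!0!2!0!] = √(1)
  +(−1)^1/∏(1,0,0,0,2,0)! = -1/2  (running -1/2)
⟨..|..⟩ = √(1)·(-1/2) = -0.500000

-0.500000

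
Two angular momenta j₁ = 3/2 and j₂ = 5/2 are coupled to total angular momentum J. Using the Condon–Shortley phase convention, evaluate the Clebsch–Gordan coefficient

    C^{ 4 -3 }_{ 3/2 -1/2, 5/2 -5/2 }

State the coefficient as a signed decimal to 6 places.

+√(3/8) ≈ +0.612372

j₁+j₂−J=0  J+j₁−j₂=3  J−j₁+j₂=5  j₁+j₂+J+1=9
(j₁±m₁, j₂±m₂, J±M) = (1,2,0,5,1,7)
P² = 21600
sum k=0..0:
  [0] +1/240 = 1/240
S = 1/240
C² = P²·S² = 3/8 ; C = +0.612372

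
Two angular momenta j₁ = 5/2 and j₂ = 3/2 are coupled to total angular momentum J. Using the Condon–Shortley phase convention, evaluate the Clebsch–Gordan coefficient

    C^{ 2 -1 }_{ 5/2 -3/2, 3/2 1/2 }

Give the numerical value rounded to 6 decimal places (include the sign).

+√(1/42) = +0.154303

j₁+j₂−J=2  J+j₁−j₂=3  J−j₁+j₂=1  j₁+j₂+J+1=7
(j₁±m₁, j₂±m₂, J±M) = (1,4,2,1,1,3)
P² = 24/7
sum k=1..2:
  [1] −1/6 = -1/6
  [2] +1/4 = 1/4
S = 1/12
C² = P²·S² = 1/42 ; C = +0.154303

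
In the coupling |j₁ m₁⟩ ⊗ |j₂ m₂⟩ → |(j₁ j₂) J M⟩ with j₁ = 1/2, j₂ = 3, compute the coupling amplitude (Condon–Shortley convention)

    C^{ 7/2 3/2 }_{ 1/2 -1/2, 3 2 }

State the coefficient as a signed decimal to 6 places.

triangle: 0!*1!*6!/8! = 720/40320
(j±m)!: 0!*1!*5!*1!*5!*2! = 28800
prefactor² = (2J+1)*Δ*N² = 28800/7
  k=0: +1/(0!*0!*1!*5!*0!*1!) = 1/120
Σ = 1/120  ⇒  CG² = 28800/7*1/120² = 2/7
CG = +√(2/7) = +0.534522

+0.534522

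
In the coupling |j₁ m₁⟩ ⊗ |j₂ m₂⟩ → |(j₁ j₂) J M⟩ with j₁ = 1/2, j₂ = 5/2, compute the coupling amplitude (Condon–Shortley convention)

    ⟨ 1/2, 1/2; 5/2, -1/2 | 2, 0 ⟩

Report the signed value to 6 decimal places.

+0.707107

j₁+j₂−J=1  J+j₁−j₂=0  J−j₁+j₂=4  j₁+j₂+J+1=6
(j₁±m₁, j₂±m₂, J±M) = (1,0,2,3,2,2)
P² = 8
sum k=0..0:
  [0] +1/4 = 1/4
S = 1/4
C² = P²·S² = 1/2 ; C = +0.707107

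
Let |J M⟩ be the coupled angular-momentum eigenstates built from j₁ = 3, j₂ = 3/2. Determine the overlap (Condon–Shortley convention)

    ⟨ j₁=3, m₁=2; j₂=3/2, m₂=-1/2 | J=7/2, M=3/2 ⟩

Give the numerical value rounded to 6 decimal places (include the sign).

triangle: 1!·5!·2!/9! = 240/362880
(j±m)!: 5!·1!·1!·2!·5!·2! = 57600
prefactor² = (2J+1)·Δ·N² = 6400/21
  k=0: +1/(0!·1!·1!·1!·4!·1!) = 1/24
  k=1: −1/(1!·0!·0!·0!·5!·2!) = -1/240
Σ = 3/80  ⇒  CG² = 6400/21·3/80² = 3/7
CG = +√(3/7) = +0.654654

+√(3/7) = +0.654654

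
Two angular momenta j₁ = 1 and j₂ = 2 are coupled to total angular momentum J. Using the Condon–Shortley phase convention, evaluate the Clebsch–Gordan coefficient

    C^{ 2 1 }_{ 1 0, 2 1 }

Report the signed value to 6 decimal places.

triangle: 1!·1!·3!/6! = 6/720
(j±m)!: 1!·1!·3!·1!·3!·1! = 36
prefactor² = (2J+1)·Δ·N² = 3/2
  k=0: +1/(0!·1!·1!·3!·0!·0!) = 1/6
  k=1: −1/(1!·0!·0!·2!·1!·1!) = -1/2
Σ = -1/3  ⇒  CG² = 3/2·(-1/3)² = 1/6
CG = −√(1/6) = -0.408248

−√(1/6) = -0.408248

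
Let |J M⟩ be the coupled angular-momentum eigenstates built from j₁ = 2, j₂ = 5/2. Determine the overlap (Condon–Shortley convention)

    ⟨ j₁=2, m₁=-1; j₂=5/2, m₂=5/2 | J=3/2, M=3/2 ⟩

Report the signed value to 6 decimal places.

−√(2/7) = -0.534522

√[4·3!1!2!/7! · 1!3!5!0!3!0!] = √(288/7)
  +(−1)^3/∏(3,0,0,2,1,0)! = -1/12  (running -1/12)
⟨..|..⟩ = √(288/7)·(-1/12) = -0.534522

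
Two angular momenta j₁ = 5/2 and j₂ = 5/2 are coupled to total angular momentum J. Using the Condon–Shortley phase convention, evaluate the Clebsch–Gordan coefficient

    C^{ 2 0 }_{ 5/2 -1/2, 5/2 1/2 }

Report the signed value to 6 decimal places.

√[5·3!2!2!/8! · 2!3!3!2!2!2!] = √(12/7)
  +(−1)^1/∏(1,2,2,2,0,0)! = -1/8  (running -1/8)
  +(−1)^2/∏(2,1,1,1,1,1)! = 1/2  (running 3/8)
  +(−1)^3/∏(3,0,0,0,2,2)! = -1/24  (running 1/3)
⟨..|..⟩ = √(12/7)·(1/3) = +0.436436

+√(4/21) ≈ +0.436436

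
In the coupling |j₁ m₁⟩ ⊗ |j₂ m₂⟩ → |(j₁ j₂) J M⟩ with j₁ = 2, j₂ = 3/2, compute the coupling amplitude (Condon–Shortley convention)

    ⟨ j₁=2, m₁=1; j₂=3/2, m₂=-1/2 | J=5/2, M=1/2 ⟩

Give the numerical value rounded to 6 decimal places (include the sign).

√[6·1!3!2!/7! · 3!1!1!2!3!2!] = √(72/35)
  +(−1)^0/∏(0,1,1,1,2,1)! = 1/2  (running 1/2)
  +(−1)^1/∏(1,0,0,0,3,2)! = -1/12  (running 5/12)
⟨..|..⟩ = √(72/35)·(5/12) = +0.597614

+√(5/14) ≈ +0.597614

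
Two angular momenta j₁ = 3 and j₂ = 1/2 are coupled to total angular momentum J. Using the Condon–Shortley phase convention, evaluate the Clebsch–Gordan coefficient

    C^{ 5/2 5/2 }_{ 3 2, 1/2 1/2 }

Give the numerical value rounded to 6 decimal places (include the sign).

√[6·1!5!0!/7! · 5!1!1!0!5!0!] = √(14400/7)
  +(−1)^1/∏(1,0,0,0,5,0)! = -1/120  (running -1/120)
⟨..|..⟩ = √(14400/7)·(-1/120) = -0.377964

−√(1/7) ≈ -0.377964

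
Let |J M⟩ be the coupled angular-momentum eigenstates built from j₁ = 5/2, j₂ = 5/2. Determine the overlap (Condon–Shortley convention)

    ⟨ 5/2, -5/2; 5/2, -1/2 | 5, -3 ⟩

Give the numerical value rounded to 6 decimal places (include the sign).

√[11·0!5!5!/11! · 0!5!2!3!2!8!] = √(460800)
  +(−1)^0/∏(0,0,5,2,0,3)! = 1/1440  (running 1/1440)
⟨..|..⟩ = √(460800)·(1/1440) = +0.471405

+√(2/9) = +0.471405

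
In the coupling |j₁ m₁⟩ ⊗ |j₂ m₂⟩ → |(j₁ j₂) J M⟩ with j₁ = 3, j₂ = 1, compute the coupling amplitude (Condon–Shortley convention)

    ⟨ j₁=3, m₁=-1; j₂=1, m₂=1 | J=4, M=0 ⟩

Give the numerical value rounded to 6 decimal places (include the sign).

+0.462910  (= +√(3/14))

triangle: 0!×6!×2!/9! = 1440/362880
(j±m)!: 2!×4!×2!×0!×4!×4! = 55296
prefactor² = (2J+1)×Δ×N² = 13824/7
  k=0: +1/(0!×0!×4!×2!×2!×0!) = 1/96
Σ = 1/96  ⇒  CG² = 13824/7×1/96² = 3/14
CG = +√(3/14) = +0.462910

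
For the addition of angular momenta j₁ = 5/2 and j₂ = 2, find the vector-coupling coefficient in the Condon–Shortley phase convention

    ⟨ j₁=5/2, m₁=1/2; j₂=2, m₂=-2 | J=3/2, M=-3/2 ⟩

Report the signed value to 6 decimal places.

√[4·3!2!1!/7! · 3!2!0!4!0!3!] = √(576/35)
  +(−1)^0/∏(0,3,2,0,0,1)! = 1/12  (running 1/12)
⟨..|..⟩ = √(576/35)·(1/12) = +0.338062

+0.338062  (= +√(4/35))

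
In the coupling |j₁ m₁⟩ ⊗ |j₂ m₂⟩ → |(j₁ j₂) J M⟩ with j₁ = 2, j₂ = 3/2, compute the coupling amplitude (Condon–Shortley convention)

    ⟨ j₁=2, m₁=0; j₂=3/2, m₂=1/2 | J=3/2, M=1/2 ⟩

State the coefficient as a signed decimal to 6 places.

triangle: 2!·2!·1!/6! = 4/720
(j±m)!: 2!·2!·2!·1!·2!·1! = 16
prefactor² = (2J+1)·Δ·N² = 16/45
  k=1: −1/(1!·1!·1!·1!·1!·0!) = -1
  k=2: +1/(2!·0!·0!·0!·2!·1!) = 1/4
Σ = -3/4  ⇒  CG² = 16/45·(-3/4)² = 1/5
CG = −√(1/5) = -0.447214

−√(1/5) ≈ -0.447214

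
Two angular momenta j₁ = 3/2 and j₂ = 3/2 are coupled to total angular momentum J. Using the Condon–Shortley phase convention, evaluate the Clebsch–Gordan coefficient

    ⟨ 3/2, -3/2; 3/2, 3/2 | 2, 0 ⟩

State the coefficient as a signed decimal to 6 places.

-0.500000

triangle: 1!*2!*2!/6! = 4/720
(j±m)!: 0!*3!*3!*0!*2!*2! = 144
prefactor² = (2J+1)*Δ*N² = 4
  k=1: −1/(1!*0!*2!*2!*0!*0!) = -1/4
Σ = -1/4  ⇒  CG² = 4*(-1/4)² = 1/4
CG = −√(1/4) = -0.500000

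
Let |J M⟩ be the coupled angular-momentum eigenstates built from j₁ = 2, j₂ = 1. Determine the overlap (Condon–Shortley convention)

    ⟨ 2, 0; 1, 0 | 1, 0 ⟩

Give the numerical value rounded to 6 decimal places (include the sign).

−√(2/5) = -0.632456

√[3·2!2!0!/5! · 2!2!1!1!1!1!] = √(2/5)
  +(−1)^1/∏(1,1,1,0,1,0)! = -1  (running -1)
⟨..|..⟩ = √(2/5)·(-1) = -0.632456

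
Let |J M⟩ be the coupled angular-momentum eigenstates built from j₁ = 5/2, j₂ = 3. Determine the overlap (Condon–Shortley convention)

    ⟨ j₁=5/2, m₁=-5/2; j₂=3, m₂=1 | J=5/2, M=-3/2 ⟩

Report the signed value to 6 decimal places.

j₁+j₂−J=3  J+j₁−j₂=2  J−j₁+j₂=3  j₁+j₂+J+1=9
(j₁±m₁, j₂±m₂, J±M) = (0,5,4,2,1,4)
P² = 1152/7
sum k=3..3:
  [3] −1/24 = -1/24
S = -1/24
C² = P²·S² = 2/7 ; C = -0.534522

−√(2/7) = -0.534522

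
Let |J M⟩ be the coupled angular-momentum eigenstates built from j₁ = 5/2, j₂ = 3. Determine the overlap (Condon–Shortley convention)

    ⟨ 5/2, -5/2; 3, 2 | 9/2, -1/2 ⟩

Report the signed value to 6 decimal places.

j₁+j₂−J=1  J+j₁−j₂=4  J−j₁+j₂=5  j₁+j₂+J+1=11
(j₁±m₁, j₂±m₂, J±M) = (0,5,5,1,4,5)
P² = 2304000/77
sum k=1..1:
  [1] −1/576 = -1/576
S = -1/576
C² = P²·S² = 125/1386 ; C = -0.300312

−√(125/1386) = -0.300312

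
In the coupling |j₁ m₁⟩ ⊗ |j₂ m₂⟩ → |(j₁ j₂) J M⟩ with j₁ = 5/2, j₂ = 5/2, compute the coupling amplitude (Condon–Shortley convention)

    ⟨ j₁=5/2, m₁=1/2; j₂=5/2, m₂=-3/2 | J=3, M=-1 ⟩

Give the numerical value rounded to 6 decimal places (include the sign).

triangle: 2!*3!*3!/9! = 72/362880
(j±m)!: 3!*2!*1!*4!*2!*4! = 13824
prefactor² = (2J+1)*Δ*N² = 96/5
  k=0: +1/(0!*2!*2!*1!*1!*2!) = 1/8
  k=1: −1/(1!*1!*1!*0!*2!*3!) = -1/12
Σ = 1/24  ⇒  CG² = 96/5*1/24² = 1/30
CG = +√(1/30) = +0.182574

+√(1/30) = +0.182574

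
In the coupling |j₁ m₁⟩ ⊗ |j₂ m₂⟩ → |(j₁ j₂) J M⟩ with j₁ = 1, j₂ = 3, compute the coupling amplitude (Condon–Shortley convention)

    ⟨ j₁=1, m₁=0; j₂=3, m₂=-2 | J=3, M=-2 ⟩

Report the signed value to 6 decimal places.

+0.577350  (= +√(1/3))

triangle: 1!*1!*5!/8! = 120/40320
(j±m)!: 1!*1!*1!*5!*1!*5! = 14400
prefactor² = (2J+1)*Δ*N² = 300
  k=0: +1/(0!*1!*1!*1!*0!*4!) = 1/24
  k=1: −1/(1!*0!*0!*0!*1!*5!) = -1/120
Σ = 1/30  ⇒  CG² = 300*1/30² = 1/3
CG = +√(1/3) = +0.577350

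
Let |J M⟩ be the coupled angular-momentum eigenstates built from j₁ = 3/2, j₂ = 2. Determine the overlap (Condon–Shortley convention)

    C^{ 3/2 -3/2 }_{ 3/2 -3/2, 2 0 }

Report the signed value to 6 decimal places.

+0.447214

j₁+j₂−J=2  J+j₁−j₂=1  J−j₁+j₂=2  j₁+j₂+J+1=6
(j₁±m₁, j₂±m₂, J±M) = (0,3,2,2,0,3)
P² = 16/5
sum k=2..2:
  [2] +1/4 = 1/4
S = 1/4
C² = P²·S² = 1/5 ; C = +0.447214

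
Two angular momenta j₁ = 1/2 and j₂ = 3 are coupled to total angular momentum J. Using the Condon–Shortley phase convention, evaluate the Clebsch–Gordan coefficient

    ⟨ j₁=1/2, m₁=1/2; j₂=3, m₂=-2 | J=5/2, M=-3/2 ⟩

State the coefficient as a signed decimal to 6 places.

triangle: 1!*0!*5!/7! = 120/5040
(j±m)!: 1!*0!*1!*5!*1!*4! = 2880
prefactor² = (2J+1)*Δ*N² = 2880/7
  k=0: +1/(0!*1!*0!*1!*0!*4!) = 1/24
Σ = 1/24  ⇒  CG² = 2880/7*1/24² = 5/7
CG = +√(5/7) = +0.845154

+0.845154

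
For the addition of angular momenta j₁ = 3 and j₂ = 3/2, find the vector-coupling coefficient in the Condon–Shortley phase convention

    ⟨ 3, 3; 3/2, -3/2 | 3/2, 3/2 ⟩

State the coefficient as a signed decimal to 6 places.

+0.755929

√[4·3!3!0!/7! · 6!0!0!3!3!0!] = √(5184/7)
  +(−1)^0/∏(0,3,0,0,3,0)! = 1/36  (running 1/36)
⟨..|..⟩ = √(5184/7)·(1/36) = +0.755929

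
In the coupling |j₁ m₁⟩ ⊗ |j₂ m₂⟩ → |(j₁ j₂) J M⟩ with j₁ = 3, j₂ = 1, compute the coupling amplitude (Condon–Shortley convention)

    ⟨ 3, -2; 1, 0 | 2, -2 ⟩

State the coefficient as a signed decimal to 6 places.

−√(5/21) ≈ -0.487950

j₁+j₂−J=2  J+j₁−j₂=4  J−j₁+j₂=0  j₁+j₂+J+1=7
(j₁±m₁, j₂±m₂, J±M) = (1,5,1,1,0,4)
P² = 960/7
sum k=1..1:
  [1] −1/24 = -1/24
S = -1/24
C² = P²·S² = 5/21 ; C = -0.487950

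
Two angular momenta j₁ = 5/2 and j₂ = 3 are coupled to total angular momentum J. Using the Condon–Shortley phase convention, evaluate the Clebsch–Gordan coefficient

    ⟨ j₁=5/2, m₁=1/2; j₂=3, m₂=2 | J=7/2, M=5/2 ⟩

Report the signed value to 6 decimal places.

√[8·2!3!4!/10! · 3!2!5!1!6!1!] = √(4608/7)
  +(−1)^1/∏(1,1,1,4,2,0)! = -1/48  (running -1/48)
  +(−1)^2/∏(2,0,0,3,3,1)! = 1/72  (running -1/144)
⟨..|..⟩ = √(4608/7)·(-1/144) = -0.178174

-0.178174  (= −√(2/63))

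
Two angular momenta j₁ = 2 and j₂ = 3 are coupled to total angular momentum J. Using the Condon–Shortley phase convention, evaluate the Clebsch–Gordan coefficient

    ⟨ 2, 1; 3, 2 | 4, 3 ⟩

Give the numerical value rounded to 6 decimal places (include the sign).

−√(1/20) ≈ -0.223607

j₁+j₂−J=1  J+j₁−j₂=3  J−j₁+j₂=5  j₁+j₂+J+1=10
(j₁±m₁, j₂±m₂, J±M) = (3,1,5,1,7,1)
P² = 6480
sum k=0..1:
  [0] +1/240 = 1/240
  [1] −1/144 = -1/144
S = -1/360
C² = P²·S² = 1/20 ; C = -0.223607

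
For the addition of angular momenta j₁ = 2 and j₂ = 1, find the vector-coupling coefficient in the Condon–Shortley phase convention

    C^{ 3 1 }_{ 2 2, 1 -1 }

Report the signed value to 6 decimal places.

+0.258199  (= +√(1/15))

√[7·0!4!2!/7! · 4!0!0!2!4!2!] = √(768/5)
  +(−1)^0/∏(0,0,0,0,4,2)! = 1/48  (running 1/48)
⟨..|..⟩ = √(768/5)·(1/48) = +0.258199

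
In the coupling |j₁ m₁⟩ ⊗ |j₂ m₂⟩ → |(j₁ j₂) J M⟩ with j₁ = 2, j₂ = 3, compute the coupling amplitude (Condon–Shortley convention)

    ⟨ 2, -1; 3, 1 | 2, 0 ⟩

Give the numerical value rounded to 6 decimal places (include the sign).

√[5·3!1!3!/8! · 1!3!4!2!2!2!] = √(36/7)
  +(−1)^2/∏(2,1,1,2,0,1)! = 1/4  (running 1/4)
  +(−1)^3/∏(3,0,0,1,1,2)! = -1/12  (running 1/6)
⟨..|..⟩ = √(36/7)·(1/6) = +0.377964

+0.377964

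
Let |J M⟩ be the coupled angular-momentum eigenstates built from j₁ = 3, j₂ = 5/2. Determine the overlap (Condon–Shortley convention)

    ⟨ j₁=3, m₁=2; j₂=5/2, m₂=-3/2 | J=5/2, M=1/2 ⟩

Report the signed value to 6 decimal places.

+0.267261  (= +√(1/14))

j₁+j₂−J=3  J+j₁−j₂=3  J−j₁+j₂=2  j₁+j₂+J+1=9
(j₁±m₁, j₂±m₂, J±M) = (5,1,1,4,3,2)
P² = 288/7
sum k=0..1:
  [0] +1/12 = 1/12
  [1] −1/24 = -1/24
S = 1/24
C² = P²·S² = 1/14 ; C = +0.267261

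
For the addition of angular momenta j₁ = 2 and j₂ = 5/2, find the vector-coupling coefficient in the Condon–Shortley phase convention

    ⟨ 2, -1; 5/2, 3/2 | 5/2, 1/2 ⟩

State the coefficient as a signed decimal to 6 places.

+√(6/35) = +0.414039

j₁+j₂−J=2  J+j₁−j₂=2  J−j₁+j₂=3  j₁+j₂+J+1=8
(j₁±m₁, j₂±m₂, J±M) = (1,3,4,1,3,2)
P² = 216/35
sum k=1..2:
  [1] −1/12 = -1/12
  [2] +1/4 = 1/4
S = 1/6
C² = P²·S² = 6/35 ; C = +0.414039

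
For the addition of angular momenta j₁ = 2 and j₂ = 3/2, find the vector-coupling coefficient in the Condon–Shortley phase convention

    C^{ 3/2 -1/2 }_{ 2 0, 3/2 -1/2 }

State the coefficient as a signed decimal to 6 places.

triangle: 2!*2!*1!/6! = 4/720
(j±m)!: 2!*2!*1!*2!*1!*2! = 16
prefactor² = (2J+1)*Δ*N² = 16/45
  k=0: +1/(0!*2!*2!*1!*0!*0!) = 1/4
  k=1: −1/(1!*1!*1!*0!*1!*1!) = -1
Σ = -3/4  ⇒  CG² = 16/45*(-3/4)² = 1/5
CG = −√(1/5) = -0.447214

-0.447214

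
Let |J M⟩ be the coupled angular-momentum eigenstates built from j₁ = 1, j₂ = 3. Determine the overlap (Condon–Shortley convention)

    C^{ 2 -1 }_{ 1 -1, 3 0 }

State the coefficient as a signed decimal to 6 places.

+0.377964  (= +√(1/7))

√[5·2!0!4!/7! · 0!2!3!3!1!3!] = √(144/7)
  +(−1)^2/∏(2,0,0,1,0,3)! = 1/12  (running 1/12)
⟨..|..⟩ = √(144/7)·(1/12) = +0.377964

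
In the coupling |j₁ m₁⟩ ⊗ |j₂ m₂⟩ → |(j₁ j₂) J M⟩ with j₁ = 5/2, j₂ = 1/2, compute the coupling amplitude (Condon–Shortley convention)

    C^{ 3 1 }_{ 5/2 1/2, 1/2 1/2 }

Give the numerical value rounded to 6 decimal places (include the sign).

√[7·0!5!1!/7! · 3!2!1!0!4!2!] = √(96)
  +(−1)^0/∏(0,0,2,1,3,0)! = 1/12  (running 1/12)
⟨..|..⟩ = √(96)·(1/12) = +0.816497

+0.816497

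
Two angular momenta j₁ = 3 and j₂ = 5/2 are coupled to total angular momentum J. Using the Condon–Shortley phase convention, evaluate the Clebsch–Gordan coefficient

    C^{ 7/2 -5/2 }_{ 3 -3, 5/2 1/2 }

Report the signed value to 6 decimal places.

+0.654654

triangle: 2!×4!×3!/10! = 288/3628800
(j±m)!: 0!×6!×3!×2!×1!×6! = 6220800
prefactor² = (2J+1)×Δ×N² = 27648/7
  k=2: +1/(2!×0!×4!×1!×0!×2!) = 1/96
Σ = 1/96  ⇒  CG² = 27648/7×1/96² = 3/7
CG = +√(3/7) = +0.654654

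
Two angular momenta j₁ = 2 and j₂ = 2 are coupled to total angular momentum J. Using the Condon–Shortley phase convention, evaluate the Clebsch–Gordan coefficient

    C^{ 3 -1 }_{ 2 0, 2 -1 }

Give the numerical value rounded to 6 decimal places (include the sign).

+√(1/5) ≈ +0.447214

j₁+j₂−J=1  J+j₁−j₂=3  J−j₁+j₂=3  j₁+j₂+J+1=8
(j₁±m₁, j₂±m₂, J±M) = (2,2,1,3,2,4)
P² = 36/5
sum k=0..1:
  [0] +1/4 = 1/4
  [1] −1/12 = -1/12
S = 1/6
C² = P²·S² = 1/5 ; C = +0.447214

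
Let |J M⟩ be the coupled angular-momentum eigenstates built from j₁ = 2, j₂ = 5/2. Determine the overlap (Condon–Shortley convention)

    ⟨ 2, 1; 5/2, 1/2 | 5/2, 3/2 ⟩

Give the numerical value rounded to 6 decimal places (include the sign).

−√(6/35) = -0.414039

√[6·2!2!3!/8! · 3!1!3!2!4!1!] = √(216/35)
  +(−1)^0/∏(0,2,1,3,1,0)! = 1/12  (running 1/12)
  +(−1)^1/∏(1,1,0,2,2,1)! = -1/4  (running -1/6)
⟨..|..⟩ = √(216/35)·(-1/6) = -0.414039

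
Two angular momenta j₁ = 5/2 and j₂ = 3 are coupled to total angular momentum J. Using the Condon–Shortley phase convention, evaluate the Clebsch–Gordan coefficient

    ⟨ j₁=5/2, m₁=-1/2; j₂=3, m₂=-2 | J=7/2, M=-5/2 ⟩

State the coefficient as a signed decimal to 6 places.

−√(2/63) = -0.178174

√[8·2!3!4!/10! · 2!3!1!5!1!6!] = √(4608/7)
  +(−1)^0/∏(0,2,3,1,0,3)! = 1/72  (running 1/72)
  +(−1)^1/∏(1,1,2,0,1,4)! = -1/48  (running -1/144)
⟨..|..⟩ = √(4608/7)·(-1/144) = -0.178174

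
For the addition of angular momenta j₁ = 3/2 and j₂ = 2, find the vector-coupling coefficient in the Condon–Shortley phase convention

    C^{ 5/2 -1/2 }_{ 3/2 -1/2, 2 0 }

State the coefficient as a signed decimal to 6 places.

−√(3/35) ≈ -0.292770

√[6·1!2!3!/7! · 1!2!2!2!2!3!] = √(48/35)
  +(−1)^0/∏(0,1,2,2,0,1)! = 1/4  (running 1/4)
  +(−1)^1/∏(1,0,1,1,1,2)! = -1/2  (running -1/4)
⟨..|..⟩ = √(48/35)·(-1/4) = -0.292770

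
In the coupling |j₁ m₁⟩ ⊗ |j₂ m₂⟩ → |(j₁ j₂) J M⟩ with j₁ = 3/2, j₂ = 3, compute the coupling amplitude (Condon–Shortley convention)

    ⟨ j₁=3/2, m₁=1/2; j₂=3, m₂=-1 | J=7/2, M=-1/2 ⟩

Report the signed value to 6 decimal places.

+0.534522

√[8·1!2!5!/9! · 2!1!2!4!3!4!] = √(512/7)
  +(−1)^0/∏(0,1,1,2,1,3)! = 1/12  (running 1/12)
  +(−1)^1/∏(1,0,0,1,2,4)! = -1/48  (running 1/16)
⟨..|..⟩ = √(512/7)·(1/16) = +0.534522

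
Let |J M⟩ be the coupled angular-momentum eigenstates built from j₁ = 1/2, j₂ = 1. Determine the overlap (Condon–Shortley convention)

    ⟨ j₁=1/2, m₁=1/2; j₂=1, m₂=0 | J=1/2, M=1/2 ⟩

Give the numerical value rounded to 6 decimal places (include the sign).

+0.577350

triangle: 1!·0!·1!/3! = 1/6
(j±m)!: 1!·0!·1!·1!·1!·0! = 1
prefactor² = (2J+1)·Δ·N² = 1/3
  k=0: +1/(0!·1!·0!·1!·0!·0!) = 1
Σ = 1  ⇒  CG² = 1/3·1² = 1/3
CG = +√(1/3) = +0.577350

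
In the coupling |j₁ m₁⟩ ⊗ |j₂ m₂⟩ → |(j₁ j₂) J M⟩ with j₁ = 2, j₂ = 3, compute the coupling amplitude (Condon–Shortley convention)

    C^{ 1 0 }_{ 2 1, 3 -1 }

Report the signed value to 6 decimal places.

−√(8/35) = -0.478091

j₁+j₂−J=4  J+j₁−j₂=0  J−j₁+j₂=2  j₁+j₂+J+1=7
(j₁±m₁, j₂±m₂, J±M) = (3,1,2,4,1,1)
P² = 288/35
sum k=1..1:
  [1] −1/6 = -1/6
S = -1/6
C² = P²·S² = 8/35 ; C = -0.478091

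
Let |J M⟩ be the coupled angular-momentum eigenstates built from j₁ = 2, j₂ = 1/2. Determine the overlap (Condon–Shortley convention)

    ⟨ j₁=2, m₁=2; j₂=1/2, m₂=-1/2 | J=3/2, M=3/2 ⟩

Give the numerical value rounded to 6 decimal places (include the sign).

√[4·1!3!0!/5! · 4!0!0!1!3!0!] = √(144/5)
  +(−1)^0/∏(0,1,0,0,3,0)! = 1/6  (running 1/6)
⟨..|..⟩ = √(144/5)·(1/6) = +0.894427

+0.894427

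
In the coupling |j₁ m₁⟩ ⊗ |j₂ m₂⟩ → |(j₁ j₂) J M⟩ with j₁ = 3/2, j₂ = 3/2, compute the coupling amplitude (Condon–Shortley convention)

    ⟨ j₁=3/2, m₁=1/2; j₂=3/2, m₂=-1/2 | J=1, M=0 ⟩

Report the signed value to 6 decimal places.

j₁+j₂−J=2  J+j₁−j₂=1  J−j₁+j₂=1  j₁+j₂+J+1=5
(j₁±m₁, j₂±m₂, J±M) = (2,1,1,2,1,1)
P² = 1/5
sum k=0..1:
  [0] +1/2 = 1/2
  [1] −1/1 = -1
S = -1/2
C² = P²·S² = 1/20 ; C = -0.223607

−√(1/20) = -0.223607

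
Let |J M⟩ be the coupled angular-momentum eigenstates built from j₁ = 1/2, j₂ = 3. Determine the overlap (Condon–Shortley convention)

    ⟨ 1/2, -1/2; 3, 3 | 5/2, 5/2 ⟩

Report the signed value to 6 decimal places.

√[6·1!0!5!/7! · 0!1!6!0!5!0!] = √(86400/7)
  +(−1)^1/∏(1,0,0,5,0,0)! = -1/120  (running -1/120)
⟨..|..⟩ = √(86400/7)·(-1/120) = -0.925820

-0.925820  (= −√(6/7))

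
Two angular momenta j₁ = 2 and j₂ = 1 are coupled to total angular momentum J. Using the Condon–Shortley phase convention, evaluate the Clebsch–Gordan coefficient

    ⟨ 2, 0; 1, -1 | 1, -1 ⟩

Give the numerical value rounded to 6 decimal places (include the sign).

triangle: 2!*2!*0!/5! = 4/120
(j±m)!: 2!*2!*0!*2!*0!*2! = 16
prefactor² = (2J+1)*Δ*N² = 8/5
  k=0: +1/(0!*2!*2!*0!*0!*0!) = 1/4
Σ = 1/4  ⇒  CG² = 8/5*1/4² = 1/10
CG = +√(1/10) = +0.316228

+0.316228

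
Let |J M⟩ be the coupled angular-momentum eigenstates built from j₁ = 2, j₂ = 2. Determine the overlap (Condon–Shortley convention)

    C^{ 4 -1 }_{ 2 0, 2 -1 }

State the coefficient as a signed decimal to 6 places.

triangle: 0!·4!·4!/9! = 576/362880
(j±m)!: 2!·2!·1!·3!·3!·5! = 17280
prefactor² = (2J+1)·Δ·N² = 1728/7
  k=0: +1/(0!·0!·2!·1!·2!·3!) = 1/24
Σ = 1/24  ⇒  CG² = 1728/7·1/24² = 3/7
CG = +√(3/7) = +0.654654

+0.654654  (= +√(3/7))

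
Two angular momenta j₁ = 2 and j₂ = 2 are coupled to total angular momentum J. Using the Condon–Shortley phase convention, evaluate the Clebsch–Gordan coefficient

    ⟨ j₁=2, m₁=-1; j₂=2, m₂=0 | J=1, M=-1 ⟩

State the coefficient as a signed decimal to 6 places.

triangle: 3!·1!·1!/6! = 6/720
(j±m)!: 1!·3!·2!·2!·0!·2! = 48
prefactor² = (2J+1)·Δ·N² = 6/5
  k=2: +1/(2!·1!·1!·0!·0!·1!) = 1/2
Σ = 1/2  ⇒  CG² = 6/5·1/2² = 3/10
CG = +√(3/10) = +0.547723

+0.547723  (= +√(3/10))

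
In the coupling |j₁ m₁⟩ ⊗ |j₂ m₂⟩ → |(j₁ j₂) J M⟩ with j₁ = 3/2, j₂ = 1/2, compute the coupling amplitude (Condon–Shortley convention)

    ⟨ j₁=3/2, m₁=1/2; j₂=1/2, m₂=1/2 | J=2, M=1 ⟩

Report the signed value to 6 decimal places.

√[5·0!3!1!/5! · 2!1!1!0!3!1!] = √(3)
  +(−1)^0/∏(0,0,1,1,2,0)! = 1/2  (running 1/2)
⟨..|..⟩ = √(3)·(1/2) = +0.866025

+√(3/4) = +0.866025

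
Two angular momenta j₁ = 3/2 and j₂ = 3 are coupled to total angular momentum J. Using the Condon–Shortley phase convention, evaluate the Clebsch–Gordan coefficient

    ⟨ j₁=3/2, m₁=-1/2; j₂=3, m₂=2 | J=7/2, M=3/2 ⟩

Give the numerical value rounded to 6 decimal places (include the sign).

-0.654654  (= −√(3/7))

triangle: 1!×2!×5!/9! = 240/362880
(j±m)!: 1!×2!×5!×1!×5!×2! = 57600
prefactor² = (2J+1)×Δ×N² = 6400/21
  k=0: +1/(0!×1!×2!×5!×0!×0!) = 1/240
  k=1: −1/(1!×0!×1!×4!×1!×1!) = -1/24
Σ = -3/80  ⇒  CG² = 6400/21×(-3/80)² = 3/7
CG = −√(3/7) = -0.654654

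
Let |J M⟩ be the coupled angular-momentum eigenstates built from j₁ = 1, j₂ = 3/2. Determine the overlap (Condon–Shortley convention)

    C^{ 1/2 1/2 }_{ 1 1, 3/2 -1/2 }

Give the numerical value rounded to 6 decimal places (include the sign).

+√(1/6) ≈ +0.408248

triangle: 2!*0!*1!/4! = 2/24
(j±m)!: 2!*0!*1!*2!*1!*0! = 4
prefactor² = (2J+1)*Δ*N² = 2/3
  k=0: +1/(0!*2!*0!*1!*0!*0!) = 1/2
Σ = 1/2  ⇒  CG² = 2/3*1/2² = 1/6
CG = +√(1/6) = +0.408248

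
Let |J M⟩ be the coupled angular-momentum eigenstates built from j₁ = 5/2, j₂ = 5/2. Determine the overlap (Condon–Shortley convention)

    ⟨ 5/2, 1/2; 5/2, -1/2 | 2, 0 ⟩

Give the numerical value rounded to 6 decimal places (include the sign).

−√(4/21) = -0.436436

triangle: 3!·2!·2!/8! = 24/40320
(j±m)!: 3!·2!·2!·3!·2!·2! = 576
prefactor² = (2J+1)·Δ·N² = 12/7
  k=0: +1/(0!·3!·2!·2!·0!·0!) = 1/24
  k=1: −1/(1!·2!·1!·1!·1!·1!) = -1/2
  k=2: +1/(2!·1!·0!·0!·2!·2!) = 1/8
Σ = -1/3  ⇒  CG² = 12/7·(-1/3)² = 4/21
CG = −√(4/21) = -0.436436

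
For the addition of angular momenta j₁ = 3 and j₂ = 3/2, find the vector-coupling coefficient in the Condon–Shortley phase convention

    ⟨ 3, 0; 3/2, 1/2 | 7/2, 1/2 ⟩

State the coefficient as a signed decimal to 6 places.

√[8·1!5!2!/9! · 3!3!2!1!4!3!] = √(384/7)
  +(−1)^0/∏(0,1,3,2,2,0)! = 1/24  (running 1/24)
  +(−1)^1/∏(1,0,2,1,3,1)! = -1/12  (running -1/24)
⟨..|..⟩ = √(384/7)·(-1/24) = -0.308607

−√(2/21) ≈ -0.308607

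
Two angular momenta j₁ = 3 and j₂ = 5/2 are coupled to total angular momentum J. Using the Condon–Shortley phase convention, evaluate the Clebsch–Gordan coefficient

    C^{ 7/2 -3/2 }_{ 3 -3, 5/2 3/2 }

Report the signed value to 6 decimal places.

j₁+j₂−J=2  J+j₁−j₂=4  J−j₁+j₂=3  j₁+j₂+J+1=10
(j₁±m₁, j₂±m₂, J±M) = (0,6,4,1,2,5)
P² = 18432/7
sum k=2..2:
  [2] +1/96 = 1/96
S = 1/96
C² = P²·S² = 2/7 ; C = +0.534522

+0.534522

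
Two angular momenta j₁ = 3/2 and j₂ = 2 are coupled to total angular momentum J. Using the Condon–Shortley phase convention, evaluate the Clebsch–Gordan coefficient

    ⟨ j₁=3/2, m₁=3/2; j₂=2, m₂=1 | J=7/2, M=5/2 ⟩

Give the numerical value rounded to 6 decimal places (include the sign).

+0.755929

j₁+j₂−J=0  J+j₁−j₂=3  J−j₁+j₂=4  j₁+j₂+J+1=8
(j₁±m₁, j₂±m₂, J±M) = (3,0,3,1,6,1)
P² = 5184/7
sum k=0..0:
  [0] +1/36 = 1/36
S = 1/36
C² = P²·S² = 4/7 ; C = +0.755929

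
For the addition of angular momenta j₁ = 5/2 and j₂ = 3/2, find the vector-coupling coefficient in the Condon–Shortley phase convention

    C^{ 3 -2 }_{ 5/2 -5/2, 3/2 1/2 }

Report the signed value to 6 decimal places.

-0.645497

j₁+j₂−J=1  J+j₁−j₂=4  J−j₁+j₂=2  j₁+j₂+J+1=8
(j₁±m₁, j₂±m₂, J±M) = (0,5,2,1,1,5)
P² = 240
sum k=1..1:
  [1] −1/24 = -1/24
S = -1/24
C² = P²·S² = 5/12 ; C = -0.645497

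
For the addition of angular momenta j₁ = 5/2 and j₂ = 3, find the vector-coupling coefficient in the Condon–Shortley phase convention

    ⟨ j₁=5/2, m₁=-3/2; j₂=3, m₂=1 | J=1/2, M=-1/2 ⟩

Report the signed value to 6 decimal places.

√[2·5!0!1!/7! · 1!4!4!2!0!1!] = √(384/7)
  +(−1)^4/∏(4,1,0,0,0,1)! = 1/24  (running 1/24)
⟨..|..⟩ = √(384/7)·(1/24) = +0.308607

+0.308607  (= +√(2/21))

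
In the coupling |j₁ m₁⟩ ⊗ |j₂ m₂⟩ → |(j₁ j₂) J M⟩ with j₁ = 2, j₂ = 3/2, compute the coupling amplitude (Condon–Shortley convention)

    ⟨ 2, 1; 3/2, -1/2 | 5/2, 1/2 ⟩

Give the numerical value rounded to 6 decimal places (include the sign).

+0.597614

triangle: 1!·3!·2!/7! = 12/5040
(j±m)!: 3!·1!·1!·2!·3!·2! = 144
prefactor² = (2J+1)·Δ·N² = 72/35
  k=0: +1/(0!·1!·1!·1!·2!·1!) = 1/2
  k=1: −1/(1!·0!·0!·0!·3!·2!) = -1/12
Σ = 5/12  ⇒  CG² = 72/35·5/12² = 5/14
CG = +√(5/14) = +0.597614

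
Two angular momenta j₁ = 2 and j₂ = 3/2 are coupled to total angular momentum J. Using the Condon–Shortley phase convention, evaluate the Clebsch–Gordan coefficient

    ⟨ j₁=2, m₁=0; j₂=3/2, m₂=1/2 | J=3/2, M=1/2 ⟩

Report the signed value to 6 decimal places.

-0.447214

j₁+j₂−J=2  J+j₁−j₂=2  J−j₁+j₂=1  j₁+j₂+J+1=6
(j₁±m₁, j₂±m₂, J±M) = (2,2,2,1,2,1)
P² = 16/45
sum k=1..2:
  [1] −1/1 = -1
  [2] +1/4 = 1/4
S = -3/4
C² = P²·S² = 1/5 ; C = -0.447214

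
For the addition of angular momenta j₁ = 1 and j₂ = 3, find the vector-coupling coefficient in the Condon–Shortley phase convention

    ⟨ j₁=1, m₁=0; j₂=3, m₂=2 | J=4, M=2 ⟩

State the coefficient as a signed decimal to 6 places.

j₁+j₂−J=0  J+j₁−j₂=2  J−j₁+j₂=6  j₁+j₂+J+1=9
(j₁±m₁, j₂±m₂, J±M) = (1,1,5,1,6,2)
P² = 43200/7
sum k=0..0:
  [0] +1/120 = 1/120
S = 1/120
C² = P²·S² = 3/7 ; C = +0.654654

+√(3/7) ≈ +0.654654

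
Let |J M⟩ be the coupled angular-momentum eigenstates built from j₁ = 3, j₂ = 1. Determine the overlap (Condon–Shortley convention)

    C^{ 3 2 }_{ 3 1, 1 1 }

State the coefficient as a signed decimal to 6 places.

−√(5/12) ≈ -0.645497

triangle: 1!·5!·1!/8! = 120/40320
(j±m)!: 4!·2!·2!·0!·5!·1! = 11520
prefactor² = (2J+1)·Δ·N² = 240
  k=1: −1/(1!·0!·1!·1!·4!·0!) = -1/24
Σ = -1/24  ⇒  CG² = 240·(-1/24)² = 5/12
CG = −√(5/12) = -0.645497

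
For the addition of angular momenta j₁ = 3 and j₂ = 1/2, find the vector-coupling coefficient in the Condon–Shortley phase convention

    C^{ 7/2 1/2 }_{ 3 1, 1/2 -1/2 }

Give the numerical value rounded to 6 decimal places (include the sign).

√[8·0!6!1!/8! · 4!2!0!1!4!3!] = √(6912/7)
  +(−1)^0/∏(0,0,2,0,4,1)! = 1/48  (running 1/48)
⟨..|..⟩ = √(6912/7)·(1/48) = +0.654654

+√(3/7) = +0.654654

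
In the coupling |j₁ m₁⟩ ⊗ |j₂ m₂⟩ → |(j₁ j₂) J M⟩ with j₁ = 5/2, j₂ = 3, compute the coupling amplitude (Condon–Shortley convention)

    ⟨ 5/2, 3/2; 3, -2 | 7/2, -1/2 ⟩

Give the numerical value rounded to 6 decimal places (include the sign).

+√(20/63) ≈ +0.563436

j₁+j₂−J=2  J+j₁−j₂=3  J−j₁+j₂=4  j₁+j₂+J+1=10
(j₁±m₁, j₂±m₂, J±M) = (4,1,1,5,3,4)
P² = 9216/35
sum k=0..1:
  [0] +1/24 = 1/24
  [1] −1/144 = -1/144
S = 5/144
C² = P²·S² = 20/63 ; C = +0.563436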